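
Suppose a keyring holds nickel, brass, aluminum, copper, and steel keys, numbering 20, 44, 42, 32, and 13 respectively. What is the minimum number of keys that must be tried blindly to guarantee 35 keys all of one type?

134

In the worst case we take at most 34 of each type, but all 20 nickel, all 32 copper, and all 13 steel (fewer than 34), giving 20 + 34 + 34 + 32 + 13 = 133.
One more key then forces some type to 35, so 133 + 1 = 134.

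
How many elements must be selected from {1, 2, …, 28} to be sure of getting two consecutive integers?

Partition {1, …, 28} into 14 pairs: {1,2}, {3,4}, …, {27,28}.
Choosing 14 integers — say the 14 even numbers 2, 4, …, 28 — takes one from each pair and avoids the property.
Choosing 15 forces two into the same pair by pigeonhole, and those are consecutive. So 15.

15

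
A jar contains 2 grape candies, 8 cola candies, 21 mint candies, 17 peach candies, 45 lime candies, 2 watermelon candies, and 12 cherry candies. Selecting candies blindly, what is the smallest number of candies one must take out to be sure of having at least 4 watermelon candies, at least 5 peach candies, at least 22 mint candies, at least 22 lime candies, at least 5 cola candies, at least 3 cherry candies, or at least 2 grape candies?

56

Each of the 7 flavors has its own threshold; avoid all of them simultaneously.
The worst case stops just short of every target: 1 grape, 4 cola, 21 mint, 4 peach, 21 lime, all 2 watermelon, 2 cherry — 1 + 4 + 21 + 4 + 21 + 2 + 2 = 55 candies.
One more candy must push some flavor to its target, so 55 + 1 = 56.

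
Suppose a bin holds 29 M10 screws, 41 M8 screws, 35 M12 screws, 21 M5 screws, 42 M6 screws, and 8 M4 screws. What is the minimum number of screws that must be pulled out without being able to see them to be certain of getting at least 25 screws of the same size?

Treat the 6 sizes as pigeonholes.
In the worst case we take at most 24 of each size, but all 21 M5 and all 8 M4 (fewer than 24), giving 24 + 24 + 24 + 21 + 24 + 8 = 125.
One more screw then forces some size to 25, so 125 + 1 = 126.

126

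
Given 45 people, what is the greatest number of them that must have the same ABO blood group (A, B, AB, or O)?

12

There are 4 ABO blood groups, which serve as the pigeonholes.
If each of the 4 ABO blood groups held at most 11, the total would be at most 4 × 11 = 44 < 45, a contradiction.
So at least one holds ⌈45/4⌉ = 12.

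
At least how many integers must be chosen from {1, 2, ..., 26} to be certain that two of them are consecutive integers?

14

Partition {1, …, 26} into 13 pairs: {1,2}, {3,4}, …, {25,26}.
Choosing 13 integers — say the 13 even numbers 2, 4, …, 26 — takes one from each pair and avoids the property.
Choosing 14 forces two into the same pair by pigeonhole, and those are consecutive. So 14.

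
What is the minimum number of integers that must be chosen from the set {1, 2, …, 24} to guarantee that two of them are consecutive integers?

13

Partition {1, …, 24} into 12 pairs: {1,2}, {3,4}, …, {23,24}.
Choosing 12 integers — say the 12 even numbers 2, 4, …, 24 — takes one from each pair and avoids the property.
Choosing 13 forces two into the same pair by pigeonhole, and those are consecutive. So 13.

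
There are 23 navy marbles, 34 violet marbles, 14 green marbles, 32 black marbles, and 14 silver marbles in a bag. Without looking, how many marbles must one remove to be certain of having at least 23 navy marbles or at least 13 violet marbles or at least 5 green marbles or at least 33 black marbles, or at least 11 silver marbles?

The worst case stops just short of every target: 22 navy, 12 violet, 4 green, 32 black, 10 silver — 22 + 12 + 4 + 32 + 10 = 80 marbles.
One more marble must push some color to its target, so 80 + 1 = 81.

81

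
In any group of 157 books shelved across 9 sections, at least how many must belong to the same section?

18

The 157 books fall into 9 sections.
If each of the 9 sections held at most 17, the total would be at most 9 × 17 = 153 < 157, a contradiction.
So at least one holds ⌈157/9⌉ = 18.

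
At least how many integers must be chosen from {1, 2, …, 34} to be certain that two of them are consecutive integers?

Partition {1, …, 34} into 17 pairs: {1,2}, {3,4}, …, {33,34}.
Choosing 17 integers — say the 17 even numbers 2, 4, …, 34 — takes one from each pair and avoids the property.
Choosing 18 forces two into the same pair by pigeonhole, and those are consecutive. So 18.

18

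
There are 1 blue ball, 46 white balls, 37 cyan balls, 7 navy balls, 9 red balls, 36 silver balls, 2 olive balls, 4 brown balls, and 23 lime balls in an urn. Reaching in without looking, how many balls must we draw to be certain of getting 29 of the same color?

Treat the 9 colors as pigeonholes.
In the worst case we take at most 28 of each color, but all 1 blue, all 7 navy, all 9 red, all 2 olive, all 4 brown, and all 23 lime (fewer than 28), giving 1 + 28 + 28 + 7 + 9 + 28 + 2 + 4 + 23 = 130.
One more ball then forces some color to 29, so 130 + 1 = 131.

131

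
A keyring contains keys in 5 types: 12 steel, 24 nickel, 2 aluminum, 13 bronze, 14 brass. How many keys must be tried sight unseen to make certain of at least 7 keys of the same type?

Treat the 5 types as pigeonholes.
In the worst case we take at most 6 of each type, but all 2 aluminum (fewer than 6), giving 6 + 6 + 2 + 6 + 6 = 26.
One more key then forces some type to 7, so 26 + 1 = 27.

27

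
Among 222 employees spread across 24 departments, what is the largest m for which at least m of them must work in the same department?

10

The 222 employees fall into 24 departments.
If each of the 24 departments held at most 9, the total would be at most 24 × 9 = 216 < 222, a contradiction.
So at least one holds ⌈222/24⌉ = 10.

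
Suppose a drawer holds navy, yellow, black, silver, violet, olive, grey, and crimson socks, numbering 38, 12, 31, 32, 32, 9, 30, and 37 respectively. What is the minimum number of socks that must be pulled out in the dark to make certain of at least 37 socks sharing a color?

219

Treat the 8 colors as pigeonholes.
In the worst case we take at most 36 of each color, but all 12 yellow, all 31 black, all 32 silver, all 32 violet, all 9 olive, and all 30 grey (fewer than 36), giving 36 + 12 + 31 + 32 + 32 + 9 + 30 + 36 = 218.
One more sock then forces some color to 37, so 218 + 1 = 219.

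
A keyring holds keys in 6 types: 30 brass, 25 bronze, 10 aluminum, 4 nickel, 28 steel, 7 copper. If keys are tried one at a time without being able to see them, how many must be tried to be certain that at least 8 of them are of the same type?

In the worst case we take at most 7 of each type, but all 4 nickel (fewer than 7), giving 7 + 7 + 7 + 4 + 7 + 7 = 39.
One more key then forces some type to 8, so 39 + 1 = 40.

40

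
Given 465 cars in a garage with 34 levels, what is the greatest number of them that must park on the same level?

The 465 cars fall into 34 levels.
If each of the 34 levels held at most 13, the total would be at most 34 × 13 = 442 < 465, a contradiction.
So at least one holds ⌈465/34⌉ = 14.

14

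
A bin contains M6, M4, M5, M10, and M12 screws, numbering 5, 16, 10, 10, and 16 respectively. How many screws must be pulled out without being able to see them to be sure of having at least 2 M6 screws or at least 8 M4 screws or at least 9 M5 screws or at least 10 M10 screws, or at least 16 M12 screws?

The worst case stops just short of every target: 1 M6, 7 M4, 8 M5, 9 M10, 15 M12 — 1 + 7 + 8 + 9 + 15 = 40 screws.
One more screw must push some size to its target, so 40 + 1 = 41.

41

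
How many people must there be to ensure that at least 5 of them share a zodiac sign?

There are 12 zodiac signs acting as pigeonholes.
With 12 × 4 = 48 people we could place exactly 4 in each, with no class reaching 5.
One more forces some class to hold 5, so 48 + 1 = 49.

49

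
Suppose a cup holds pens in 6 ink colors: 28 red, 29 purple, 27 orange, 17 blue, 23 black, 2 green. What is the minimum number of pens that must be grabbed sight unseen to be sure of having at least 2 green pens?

126

The worst case draws every non-green pen first: 28 + 29 + 27 + 17 + 23 = 124.
The next 2 draws are then forced to be green, giving 124 + 2 = 126.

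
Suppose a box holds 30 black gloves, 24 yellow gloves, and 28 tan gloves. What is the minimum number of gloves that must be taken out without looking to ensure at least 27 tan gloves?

The worst case draws every non-tan glove first: 30 + 24 = 54.
The next 27 draws are then forced to be tan, giving 54 + 27 = 81.

81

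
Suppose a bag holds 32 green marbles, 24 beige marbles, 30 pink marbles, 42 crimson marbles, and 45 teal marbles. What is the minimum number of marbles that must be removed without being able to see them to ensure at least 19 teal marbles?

The worst case draws every non-teal marble first: 32 + 24 + 30 + 42 = 128.
The next 19 draws are then forced to be teal, giving 128 + 19 = 147.

147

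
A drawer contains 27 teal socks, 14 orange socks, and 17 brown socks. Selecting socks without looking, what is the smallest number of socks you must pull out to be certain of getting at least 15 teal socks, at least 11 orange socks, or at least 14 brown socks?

38

Each of the 3 colors has its own threshold; avoid all of them simultaneously.
The worst case stops just short of every target: 14 teal, 10 orange, 13 brown — 14 + 10 + 13 = 37 socks.
One more sock must push some color to its target, so 37 + 1 = 38.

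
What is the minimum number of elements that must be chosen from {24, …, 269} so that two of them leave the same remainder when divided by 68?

69

Group the integers by remainder mod 68; there are 68 residue classes, each nonempty in this range.
Choosing one from each class (68 integers) avoids any shared remainder.
One more choice must repeat a class, so two differ by a multiple of 68. Hence 68 + 1 = 69.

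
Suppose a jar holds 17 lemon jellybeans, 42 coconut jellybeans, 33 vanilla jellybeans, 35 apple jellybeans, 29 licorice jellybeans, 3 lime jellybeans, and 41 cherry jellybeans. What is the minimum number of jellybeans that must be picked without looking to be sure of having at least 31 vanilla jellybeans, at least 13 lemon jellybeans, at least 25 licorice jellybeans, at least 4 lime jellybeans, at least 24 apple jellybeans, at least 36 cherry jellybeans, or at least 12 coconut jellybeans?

139

The worst case stops just short of every target: 12 lemon, 11 coconut, 30 vanilla, 23 apple, 24 licorice, 3 lime, 35 cherry — 12 + 11 + 30 + 23 + 24 + 3 + 35 = 138 jellybeans.
One more jellybean must push some flavor to its target, so 138 + 1 = 139.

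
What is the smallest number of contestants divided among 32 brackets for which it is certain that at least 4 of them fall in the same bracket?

97

There are 32 brackets acting as pigeonholes.
With 32 × 3 = 96 contestants we could place exactly 3 in each, with no class reaching 4.
One more forces some class to hold 4, so 96 + 1 = 97.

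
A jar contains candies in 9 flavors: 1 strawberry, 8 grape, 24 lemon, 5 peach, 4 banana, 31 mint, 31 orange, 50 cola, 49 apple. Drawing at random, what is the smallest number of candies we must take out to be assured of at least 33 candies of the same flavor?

169

Treat the 9 flavors as pigeonholes.
In the worst case we take at most 32 of each flavor, but all 1 strawberry, all 8 grape, all 24 lemon, all 5 peach, all 4 banana, all 31 mint, and all 31 orange (fewer than 32), giving 1 + 8 + 24 + 5 + 4 + 31 + 31 + 32 + 32 = 168.
One more candy then forces some flavor to 33, so 168 + 1 = 169.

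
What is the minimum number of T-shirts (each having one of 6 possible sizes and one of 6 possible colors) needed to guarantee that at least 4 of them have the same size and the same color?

109

There are 6 × 6 = 36 (size, color) combinations acting as pigeonholes.
With 36 × 3 = 108 T-shirts we could place exactly 3 in each, with no (size, color) pair reaching 4.
One more forces some (size, color) pair to hold 4, so 108 + 1 = 109.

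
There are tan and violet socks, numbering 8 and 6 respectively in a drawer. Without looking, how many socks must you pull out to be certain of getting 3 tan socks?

To avoid tan socks as long as possible, exhaust the other 1 color first.
The worst case draws every non-tan sock first: 6.
The next 3 draws are then forced to be tan, giving 6 + 3 = 9.

9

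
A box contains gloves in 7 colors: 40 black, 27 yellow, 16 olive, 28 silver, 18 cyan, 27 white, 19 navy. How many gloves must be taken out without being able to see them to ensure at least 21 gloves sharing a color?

134

Treat the 7 colors as pigeonholes.
In the worst case we take at most 20 of each color, but all 16 olive, all 18 cyan, and all 19 navy (fewer than 20), giving 20 + 20 + 16 + 20 + 18 + 20 + 19 = 133.
One more glove then forces some color to 21, so 133 + 1 = 134.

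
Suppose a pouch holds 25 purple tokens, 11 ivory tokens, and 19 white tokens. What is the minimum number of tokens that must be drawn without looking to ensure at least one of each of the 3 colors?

45

The hardest color to obtain is ivory: we could draw every other token first — 55 − 11 = 44 tokens — without a single ivory one.
The next draw must be ivory, so 44 + 1 = 45.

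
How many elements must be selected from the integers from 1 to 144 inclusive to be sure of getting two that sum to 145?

Partition {1, …, 144} into 72 pairs: {1,144}, {2,143}, …, {72,73}.
Choosing 72 integers — say the integers 1 through 72 — takes one from each pair and avoids the property.
Choosing 73 forces two into the same pair by pigeonhole, and those sum to 145. So 73.

73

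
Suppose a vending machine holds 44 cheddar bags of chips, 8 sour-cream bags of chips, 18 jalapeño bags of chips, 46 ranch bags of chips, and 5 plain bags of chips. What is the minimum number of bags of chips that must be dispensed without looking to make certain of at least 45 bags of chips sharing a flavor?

120

In the worst case we take at most 44 of each flavor, but all 8 sour-cream, all 18 jalapeño, and all 5 plain (fewer than 44), giving 44 + 8 + 18 + 44 + 5 = 119.
One more bag of chips then forces some flavor to 45, so 119 + 1 = 120.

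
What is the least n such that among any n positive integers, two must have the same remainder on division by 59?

60

Two integers differ by a multiple of 59 exactly when they share a remainder mod 59.
There are 59 residue classes mod 59, so 59 integers can all lie in distinct classes.
One more integer must repeat a residue, giving a difference divisible by 59. So n = 59 + 1 = 60.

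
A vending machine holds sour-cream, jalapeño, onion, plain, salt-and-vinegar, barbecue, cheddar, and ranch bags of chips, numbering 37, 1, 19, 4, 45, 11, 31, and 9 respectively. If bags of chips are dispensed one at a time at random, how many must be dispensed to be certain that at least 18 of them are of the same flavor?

94

Treat the 8 flavors as pigeonholes.
In the worst case we take at most 17 of each flavor, but all 1 jalapeño, all 4 plain, all 11 barbecue, and all 9 ranch (fewer than 17), giving 17 + 1 + 17 + 4 + 17 + 11 + 17 + 9 = 93.
One more bag of chips then forces some flavor to 18, so 93 + 1 = 94.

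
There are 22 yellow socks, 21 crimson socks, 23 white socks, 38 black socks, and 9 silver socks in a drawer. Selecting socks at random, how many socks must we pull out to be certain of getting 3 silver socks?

To avoid silver socks as long as possible, exhaust the other 4 colors first.
The worst case draws every non-silver sock first: 22 + 21 + 23 + 38 = 104.
The next 3 draws are then forced to be silver, giving 104 + 3 = 107.

107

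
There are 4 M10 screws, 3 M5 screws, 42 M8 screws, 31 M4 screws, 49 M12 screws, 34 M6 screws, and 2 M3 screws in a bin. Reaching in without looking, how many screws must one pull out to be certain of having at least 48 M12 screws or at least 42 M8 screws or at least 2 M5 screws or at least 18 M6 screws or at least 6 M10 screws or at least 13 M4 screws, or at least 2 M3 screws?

The worst case stops just short of every target: all 4 M10, 1 M5, 41 M8, 12 M4, 47 M12, 17 M6, 1 M3 — 4 + 1 + 41 + 12 + 47 + 17 + 1 = 123 screws.
One more screw must push some size to its target, so 123 + 1 = 124.

124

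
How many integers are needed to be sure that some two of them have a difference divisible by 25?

26

Use the pigeonhole principle on residue classes: two integers differ by a multiple of 25 exactly when they share a remainder mod 25.
There are 25 residue classes mod 25, so 25 integers can all lie in distinct classes.
One more integer must repeat a residue, giving a difference divisible by 25. So n = 25 + 1 = 26.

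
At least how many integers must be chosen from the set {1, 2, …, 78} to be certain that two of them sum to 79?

40

Partition {1, …, 78} into 39 pairs: {1,78}, {2,77}, …, {39,40}.
Choosing 39 integers — say the integers 1 through 39 — takes one from each pair and avoids the property.
Choosing 40 forces two into the same pair by pigeonhole, and those sum to 79. So 40.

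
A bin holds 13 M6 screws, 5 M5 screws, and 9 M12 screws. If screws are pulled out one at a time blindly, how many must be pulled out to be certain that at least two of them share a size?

Treat the 3 sizes as pigeonholes.
The worst case takes 1 screw of each size without reaching 2 of any: 3 × 1 = 3.
The next screw must bring some size to 2, so 3 + 1 = 4.

4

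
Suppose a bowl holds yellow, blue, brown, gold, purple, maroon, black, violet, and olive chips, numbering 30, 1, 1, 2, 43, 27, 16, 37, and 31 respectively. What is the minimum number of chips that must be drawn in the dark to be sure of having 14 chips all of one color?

Treat the 9 colors as pigeonholes.
In the worst case we take at most 13 of each color, but all 1 blue, all 1 brown, and all 2 gold (fewer than 13), giving 13 + 1 + 1 + 2 + 13 + 13 + 13 + 13 + 13 = 82.
One more chip then forces some color to 14, so 82 + 1 = 83.

83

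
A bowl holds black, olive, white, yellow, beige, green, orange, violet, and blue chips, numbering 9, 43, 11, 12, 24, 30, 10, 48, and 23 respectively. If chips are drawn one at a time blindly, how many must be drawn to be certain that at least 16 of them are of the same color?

118

Treat the 9 colors as pigeonholes.
In the worst case we take at most 15 of each color, but all 9 black, all 11 white, all 12 yellow, and all 10 orange (fewer than 15), giving 9 + 15 + 11 + 12 + 15 + 15 + 10 + 15 + 15 = 117.
One more chip then forces some color to 16, so 117 + 1 = 118.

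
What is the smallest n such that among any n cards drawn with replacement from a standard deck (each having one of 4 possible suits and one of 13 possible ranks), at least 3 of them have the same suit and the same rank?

105

There are 4 × 13 = 52 (suit, rank) combinations acting as pigeonholes.
With 52 × 2 = 104 cards drawn with replacement from a standard deck we could place exactly 2 in each, with no (suit, rank) pair reaching 3.
One more forces some (suit, rank) pair to hold 3, so 104 + 1 = 105.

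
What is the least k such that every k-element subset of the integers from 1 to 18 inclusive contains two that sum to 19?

Partition {1, …, 18} into 9 pairs: {1,18}, {2,17}, …, {9,10}.
Choosing 9 integers — say the integers 1 through 9 — takes one from each pair and avoids the property.
Choosing 10 forces two into the same pair by pigeonhole, and those sum to 19. So 10.

10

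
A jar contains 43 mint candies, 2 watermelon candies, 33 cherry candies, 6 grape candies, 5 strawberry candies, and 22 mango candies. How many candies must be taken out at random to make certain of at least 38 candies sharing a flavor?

106

Treat the 6 flavors as pigeonholes.
In the worst case we take at most 37 of each flavor, but all 2 watermelon, all 33 cherry, all 6 grape, all 5 strawberry, and all 22 mango (fewer than 37), giving 37 + 2 + 33 + 6 + 5 + 22 = 105.
One more candy then forces some flavor to 38, so 105 + 1 = 106.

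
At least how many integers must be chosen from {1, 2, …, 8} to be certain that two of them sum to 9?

Partition {1, …, 8} into 4 pairs: {1,8}, {2,7}, …, {4,5}.
Choosing 4 integers — say the integers 1 through 4 — takes one from each pair and avoids the property.
Choosing 5 forces two into the same pair by pigeonhole, and those sum to 9. So 5.

5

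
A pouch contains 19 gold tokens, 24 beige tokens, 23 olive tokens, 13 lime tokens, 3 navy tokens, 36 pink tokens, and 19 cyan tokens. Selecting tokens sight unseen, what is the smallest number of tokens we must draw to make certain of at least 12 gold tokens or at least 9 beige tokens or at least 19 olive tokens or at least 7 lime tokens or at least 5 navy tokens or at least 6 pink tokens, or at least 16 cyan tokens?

The worst case stops just short of every target: 11 gold, 8 beige, 18 olive, 6 lime, all 3 navy, 5 pink, 15 cyan — 11 + 8 + 18 + 6 + 3 + 5 + 15 = 66 tokens.
One more token must push some color to its target, so 66 + 1 = 67.

67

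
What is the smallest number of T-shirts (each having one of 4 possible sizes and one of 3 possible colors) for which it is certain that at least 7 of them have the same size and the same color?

There are 4 × 3 = 12 (size, color) combinations acting as pigeonholes.
With 12 × 6 = 72 T-shirts we could place exactly 6 in each, with no (size, color) pair reaching 7.
One more forces some (size, color) pair to hold 7, so 72 + 1 = 73.

73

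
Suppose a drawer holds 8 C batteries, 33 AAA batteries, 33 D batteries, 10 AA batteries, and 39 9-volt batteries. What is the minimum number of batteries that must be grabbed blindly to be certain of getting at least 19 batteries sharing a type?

73

Treat the 5 types as pigeonholes.
In the worst case we take at most 18 of each type, but all 8 C and all 10 AA (fewer than 18), giving 8 + 18 + 18 + 10 + 18 = 72.
One more battery then forces some type to 19, so 72 + 1 = 73.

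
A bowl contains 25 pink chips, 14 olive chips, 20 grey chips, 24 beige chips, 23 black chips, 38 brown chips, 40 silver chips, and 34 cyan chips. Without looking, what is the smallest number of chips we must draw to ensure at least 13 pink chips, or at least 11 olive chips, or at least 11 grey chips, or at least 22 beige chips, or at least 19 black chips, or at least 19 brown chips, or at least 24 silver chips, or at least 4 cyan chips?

The worst case stops just short of every target: 12 pink, 10 olive, 10 grey, 21 beige, 18 black, 18 brown, 23 silver, 3 cyan — 12 + 10 + 10 + 21 + 18 + 18 + 23 + 3 = 115 chips.
One more chip must push some color to its target, so 115 + 1 = 116.

116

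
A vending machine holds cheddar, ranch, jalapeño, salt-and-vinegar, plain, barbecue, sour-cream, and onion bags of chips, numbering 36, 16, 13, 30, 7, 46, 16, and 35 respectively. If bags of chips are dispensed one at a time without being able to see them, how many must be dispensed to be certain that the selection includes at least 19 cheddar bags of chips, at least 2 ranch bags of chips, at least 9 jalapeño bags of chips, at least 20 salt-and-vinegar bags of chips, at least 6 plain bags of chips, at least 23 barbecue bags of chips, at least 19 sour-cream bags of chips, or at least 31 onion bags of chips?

The worst case stops just short of every target: 18 cheddar, 1 ranch, 8 jalapeño, 19 salt-and-vinegar, 5 plain, 22 barbecue, all 16 sour-cream, 30 onion — 18 + 1 + 8 + 19 + 5 + 22 + 16 + 30 = 119 bags of chips.
One more bag of chips must push some flavor to its target, so 119 + 1 = 120.

120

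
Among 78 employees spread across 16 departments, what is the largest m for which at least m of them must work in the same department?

The 78 employees fall into 16 departments.
If each of the 16 departments held at most 4, the total would be at most 16 × 4 = 64 < 78, a contradiction.
So at least one holds ⌈78/16⌉ = 5.

5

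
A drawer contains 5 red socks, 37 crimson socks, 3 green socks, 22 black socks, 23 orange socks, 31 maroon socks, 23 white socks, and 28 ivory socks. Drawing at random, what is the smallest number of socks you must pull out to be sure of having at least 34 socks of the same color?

Treat the 8 colors as pigeonholes.
In the worst case we take at most 33 of each color, but all 5 red, all 3 green, all 22 black, all 23 orange, all 31 maroon, all 23 white, and all 28 ivory (fewer than 33), giving 5 + 33 + 3 + 22 + 23 + 31 + 23 + 28 = 168.
One more sock then forces some color to 34, so 168 + 1 = 169.

169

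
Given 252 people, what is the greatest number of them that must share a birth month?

21

There are 12 months of the year, which serve as the pigeonholes.
If each of the 12 months of the year held at most 20, the total would be at most 12 × 20 = 240 < 252, a contradiction.
So at least one holds ⌈252/12⌉ = 21.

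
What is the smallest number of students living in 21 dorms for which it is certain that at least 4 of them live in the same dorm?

There are 21 dorms acting as pigeonholes.
With 21 × 3 = 63 students we could place exactly 3 in each, with no class reaching 4.
One more forces some class to hold 4, so 63 + 1 = 64.

64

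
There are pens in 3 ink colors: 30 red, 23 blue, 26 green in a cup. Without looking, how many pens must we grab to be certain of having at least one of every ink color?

57

The hardest ink color to obtain is blue: we could draw every other pen first — 79 − 23 = 56 pens — without a single blue one.
The next draw must be blue, so 56 + 1 = 57.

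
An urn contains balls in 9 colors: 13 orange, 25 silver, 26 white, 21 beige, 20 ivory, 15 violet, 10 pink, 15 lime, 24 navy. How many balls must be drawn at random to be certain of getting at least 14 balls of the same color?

Treat the 9 colors as pigeonholes.
In the worst case we take at most 13 of each color, but all 10 pink (fewer than 13), giving 13 + 13 + 13 + 13 + 13 + 13 + 10 + 13 + 13 = 114.
One more ball then forces some color to 14, so 114 + 1 = 115.

115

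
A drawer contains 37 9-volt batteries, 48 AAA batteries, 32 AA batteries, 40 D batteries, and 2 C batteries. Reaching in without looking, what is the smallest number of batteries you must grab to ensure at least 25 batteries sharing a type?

In the worst case we take at most 24 of each type, but all 2 C (fewer than 24), giving 24 + 24 + 24 + 24 + 2 = 98.
One more battery then forces some type to 25, so 98 + 1 = 99.

99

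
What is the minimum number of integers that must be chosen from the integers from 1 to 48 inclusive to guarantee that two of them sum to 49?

Partition {1, …, 48} into 24 pairs: {1,48}, {2,47}, …, {24,25}.
Choosing 24 integers — say the integers 1 through 24 — takes one from each pair and avoids the property.
Choosing 25 forces two into the same pair by pigeonhole, and those sum to 49. So 25.

25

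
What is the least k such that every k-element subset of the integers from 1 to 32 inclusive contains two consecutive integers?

17

Partition {1, …, 32} into 16 pairs: {1,2}, {3,4}, …, {31,32}.
Choosing 16 integers — say the 16 even numbers 2, 4, …, 32 — takes one from each pair and avoids the property.
Choosing 17 forces two into the same pair by pigeonhole, and those are consecutive. So 17.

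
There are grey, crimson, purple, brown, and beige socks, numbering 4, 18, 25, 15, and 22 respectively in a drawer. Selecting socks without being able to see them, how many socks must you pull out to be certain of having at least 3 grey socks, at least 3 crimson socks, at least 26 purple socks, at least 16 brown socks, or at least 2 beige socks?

46

Each of the 5 colors has its own threshold; avoid all of them simultaneously.
The worst case stops just short of every target: 2 grey, 2 crimson, 25 purple, 15 brown, 1 beige — 2 + 2 + 25 + 15 + 1 = 45 socks.
One more sock must push some color to its target, so 45 + 1 = 46.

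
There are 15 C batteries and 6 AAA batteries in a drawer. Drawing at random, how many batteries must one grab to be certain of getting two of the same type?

3

The worst case takes 1 battery of each type without reaching 2 of any: 2 × 1 = 2.
The next battery must bring some type to 2, so 2 + 1 = 3.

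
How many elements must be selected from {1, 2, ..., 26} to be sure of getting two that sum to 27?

Partition {1, …, 26} into 13 pairs: {1,26}, {2,25}, …, {13,14}.
Choosing 13 integers — say the integers 1 through 13 — takes one from each pair and avoids the property.
Choosing 14 forces two into the same pair by pigeonhole, and those sum to 27. So 14.

14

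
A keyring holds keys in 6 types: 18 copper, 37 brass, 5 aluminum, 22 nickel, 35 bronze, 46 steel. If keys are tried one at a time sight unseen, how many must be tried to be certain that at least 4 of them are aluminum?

162

The worst case draws every non-aluminum key first: 18 + 37 + 22 + 35 + 46 = 158.
The next 4 draws are then forced to be aluminum, giving 158 + 4 = 162.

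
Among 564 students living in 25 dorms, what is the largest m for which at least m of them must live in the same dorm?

23

If each of the 25 dorms held at most 22, the total would be at most 25 × 22 = 550 < 564, a contradiction.
So at least one holds ⌈564/25⌉ = 23.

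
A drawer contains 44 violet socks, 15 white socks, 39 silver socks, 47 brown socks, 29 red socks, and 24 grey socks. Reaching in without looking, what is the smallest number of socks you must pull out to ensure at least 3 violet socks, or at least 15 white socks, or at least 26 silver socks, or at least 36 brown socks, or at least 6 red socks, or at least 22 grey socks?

The worst case stops just short of every target: 2 violet, 14 white, 25 silver, 35 brown, 5 red, 21 grey — 2 + 14 + 25 + 35 + 5 + 21 = 102 socks.
One more sock must push some color to its target, so 102 + 1 = 103.

103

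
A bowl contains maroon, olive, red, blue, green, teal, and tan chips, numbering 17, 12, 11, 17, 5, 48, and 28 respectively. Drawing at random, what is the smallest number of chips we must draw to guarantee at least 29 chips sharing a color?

Treat the 7 colors as pigeonholes.
In the worst case we take at most 28 of each color, but all 17 maroon, all 12 olive, all 11 red, all 17 blue, and all 5 green (fewer than 28), giving 17 + 12 + 11 + 17 + 5 + 28 + 28 = 118.
One more chip then forces some color to 29, so 118 + 1 = 119.

119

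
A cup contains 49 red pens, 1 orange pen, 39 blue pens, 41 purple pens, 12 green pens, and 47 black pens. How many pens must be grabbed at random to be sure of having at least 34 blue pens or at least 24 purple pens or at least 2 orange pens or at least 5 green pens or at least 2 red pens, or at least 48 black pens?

The worst case stops just short of every target: 1 red, 1 orange, 33 blue, 23 purple, 4 green, 47 black — 1 + 1 + 33 + 23 + 4 + 47 = 109 pens.
One more pen must push some ink color to its target, so 109 + 1 = 110.

110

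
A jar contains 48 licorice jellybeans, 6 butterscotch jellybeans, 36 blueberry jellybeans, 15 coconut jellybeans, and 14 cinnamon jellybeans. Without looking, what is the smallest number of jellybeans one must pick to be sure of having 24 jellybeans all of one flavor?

82

In the worst case we take at most 23 of each flavor, but all 6 butterscotch, all 15 coconut, and all 14 cinnamon (fewer than 23), giving 23 + 6 + 23 + 15 + 14 = 81.
One more jellybean then forces some flavor to 24, so 81 + 1 = 82.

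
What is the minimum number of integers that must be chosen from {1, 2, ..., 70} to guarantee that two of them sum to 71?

Partition {1, …, 70} into 35 pairs: {1,70}, {2,69}, …, {35,36}.
Choosing 35 integers — say the integers 1 through 35 — takes one from each pair and avoids the property.
Choosing 36 forces two into the same pair by pigeonhole, and those sum to 71. So 36.

36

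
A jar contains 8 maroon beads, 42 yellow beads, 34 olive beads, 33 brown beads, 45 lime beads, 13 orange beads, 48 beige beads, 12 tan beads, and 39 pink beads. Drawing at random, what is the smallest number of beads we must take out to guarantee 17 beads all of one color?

130

In the worst case we take at most 16 of each color, but all 8 maroon, all 13 orange, and all 12 tan (fewer than 16), giving 8 + 16 + 16 + 16 + 16 + 13 + 16 + 12 + 16 = 129.
One more bead then forces some color to 17, so 129 + 1 = 130.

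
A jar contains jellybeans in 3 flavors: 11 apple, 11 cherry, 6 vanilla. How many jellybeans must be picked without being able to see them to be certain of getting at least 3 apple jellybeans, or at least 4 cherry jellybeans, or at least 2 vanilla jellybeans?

The worst case stops just short of every target: 2 apple, 3 cherry, 1 vanilla — 2 + 3 + 1 = 6 jellybeans.
One more jellybean must push some flavor to its target, so 6 + 1 = 7.

7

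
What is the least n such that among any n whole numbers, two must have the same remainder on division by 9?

10

Two integers differ by a multiple of 9 exactly when they share a remainder mod 9.
There are 9 residue classes mod 9, so 9 integers can all lie in distinct classes.
One more integer must repeat a residue, giving a difference divisible by 9. So n = 9 + 1 = 10.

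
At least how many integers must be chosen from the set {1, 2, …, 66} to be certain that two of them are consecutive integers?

34

Partition {1, …, 66} into 33 pairs: {1,2}, {3,4}, …, {65,66}.
Choosing 33 integers — say the 33 even numbers 2, 4, …, 66 — takes one from each pair and avoids the property.
Choosing 34 forces two into the same pair by pigeonhole, and those are consecutive. So 34.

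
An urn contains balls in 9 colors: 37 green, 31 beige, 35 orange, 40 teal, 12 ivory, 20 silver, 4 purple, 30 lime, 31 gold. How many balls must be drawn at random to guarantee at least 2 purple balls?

238

The worst case draws every non-purple ball first: 37 + 31 + 35 + 40 + 12 + 20 + 30 + 31 = 236.
The next 2 draws are then forced to be purple, giving 236 + 2 = 238.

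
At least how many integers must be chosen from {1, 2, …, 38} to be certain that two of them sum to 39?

20

Partition {1, …, 38} into 19 pairs: {1,38}, {2,37}, …, {19,20}.
Choosing 19 integers — say the integers 1 through 19 — takes one from each pair and avoids the property.
Choosing 20 forces two into the same pair by pigeonhole, and those sum to 39. So 20.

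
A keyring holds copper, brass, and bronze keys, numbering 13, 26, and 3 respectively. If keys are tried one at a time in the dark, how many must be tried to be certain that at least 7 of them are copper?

36

To avoid copper keys as long as possible, exhaust the other 2 types first.
The worst case draws every non-copper key first: 26 + 3 = 29.
The next 7 draws are then forced to be copper, giving 29 + 7 = 36.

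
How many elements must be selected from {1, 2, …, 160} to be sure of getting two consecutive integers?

Partition {1, …, 160} into 80 pairs: {1,2}, {3,4}, …, {159,160}.
Choosing 80 integers — say the 80 even numbers 2, 4, …, 160 — takes one from each pair and avoids the property.
Choosing 81 forces two into the same pair by pigeonhole, and those are consecutive. So 81.

81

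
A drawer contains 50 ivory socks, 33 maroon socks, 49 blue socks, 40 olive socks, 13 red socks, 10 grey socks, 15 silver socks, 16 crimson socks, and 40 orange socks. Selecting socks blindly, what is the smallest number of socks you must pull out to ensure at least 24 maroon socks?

257

To avoid maroon socks as long as possible, exhaust the other 8 colors first.
The worst case draws every non-maroon sock first: 50 + 49 + 40 + 13 + 10 + 15 + 16 + 40 = 233.
The next 24 draws are then forced to be maroon, giving 233 + 24 = 257.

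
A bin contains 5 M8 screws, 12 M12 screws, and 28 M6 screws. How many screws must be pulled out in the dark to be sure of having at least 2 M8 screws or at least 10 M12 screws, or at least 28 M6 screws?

Each of the 3 sizes has its own threshold; avoid all of them simultaneously.
The worst case stops just short of every target: 1 M8, 9 M12, 27 M6 — 1 + 9 + 27 = 37 screws.
One more screw must push some size to its target, so 37 + 1 = 38.

38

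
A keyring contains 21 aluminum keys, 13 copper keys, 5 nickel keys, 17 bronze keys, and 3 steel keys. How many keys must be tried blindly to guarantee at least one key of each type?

The hardest type to obtain is steel: we could draw every other key first — 59 − 3 = 56 keys — without a single steel one.
The next draw must be steel, so 56 + 1 = 57.

57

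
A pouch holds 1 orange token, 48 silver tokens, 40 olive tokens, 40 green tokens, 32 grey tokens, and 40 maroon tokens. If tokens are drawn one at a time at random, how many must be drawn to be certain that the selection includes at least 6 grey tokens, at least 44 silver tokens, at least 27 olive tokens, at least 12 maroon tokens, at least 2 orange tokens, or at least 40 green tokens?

The worst case stops just short of every target: 1 orange, 43 silver, 26 olive, 39 green, 5 grey, 11 maroon — 1 + 43 + 26 + 39 + 5 + 11 = 125 tokens.
One more token must push some color to its target, so 125 + 1 = 126.

126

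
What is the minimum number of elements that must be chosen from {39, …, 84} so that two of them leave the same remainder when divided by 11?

12

Group the integers by remainder mod 11; there are 11 residue classes, each nonempty in this range.
Choosing one from each class (11 integers) avoids any shared remainder.
One more choice must repeat a class, so two differ by a multiple of 11. Hence 11 + 1 = 12.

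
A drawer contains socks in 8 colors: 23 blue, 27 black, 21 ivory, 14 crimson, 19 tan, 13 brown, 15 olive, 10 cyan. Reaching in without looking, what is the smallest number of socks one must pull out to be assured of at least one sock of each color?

133

The hardest color to obtain is cyan: we could draw every other sock first — 142 − 10 = 132 socks — without a single cyan one.
The next draw must be cyan, so 132 + 1 = 133.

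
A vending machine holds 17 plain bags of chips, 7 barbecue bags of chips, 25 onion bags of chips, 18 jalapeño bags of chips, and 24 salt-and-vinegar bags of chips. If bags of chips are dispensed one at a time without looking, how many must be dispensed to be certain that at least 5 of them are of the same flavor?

Treat the 5 flavors as pigeonholes.
The worst case takes 4 bags of chips of each flavor without reaching 5 of any: 5 × 4 = 20.
The next bag of chips must bring some flavor to 5, so 20 + 1 = 21.

21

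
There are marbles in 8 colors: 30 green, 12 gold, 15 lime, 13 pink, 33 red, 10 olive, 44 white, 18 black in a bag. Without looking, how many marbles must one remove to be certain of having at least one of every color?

The hardest color to obtain is olive: we could draw every other marble first — 175 − 10 = 165 marbles — without a single olive one.
The next draw must be olive, so 165 + 1 = 166.

166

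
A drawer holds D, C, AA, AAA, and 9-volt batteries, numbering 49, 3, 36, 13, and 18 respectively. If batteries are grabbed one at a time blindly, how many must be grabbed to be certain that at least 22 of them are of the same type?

77

In the worst case we take at most 21 of each type, but all 3 C, all 13 AAA, and all 18 9-volt (fewer than 21), giving 21 + 3 + 21 + 13 + 18 = 76.
One more battery then forces some type to 22, so 76 + 1 = 77.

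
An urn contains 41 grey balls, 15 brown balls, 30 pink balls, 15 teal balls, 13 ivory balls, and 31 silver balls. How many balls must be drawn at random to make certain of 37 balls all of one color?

141

In the worst case we take at most 36 of each color, but all 15 brown, all 30 pink, all 15 teal, all 13 ivory, and all 31 silver (fewer than 36), giving 36 + 15 + 30 + 15 + 13 + 31 = 140.
One more ball then forces some color to 37, so 140 + 1 = 141.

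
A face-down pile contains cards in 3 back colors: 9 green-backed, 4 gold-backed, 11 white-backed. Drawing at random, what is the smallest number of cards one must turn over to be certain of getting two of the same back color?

Treat the 3 back colors as pigeonholes.
The worst case takes 1 card of each back color without reaching 2 of any: 3 × 1 = 3.
The next card must bring some back color to 2, so 3 + 1 = 4.

4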